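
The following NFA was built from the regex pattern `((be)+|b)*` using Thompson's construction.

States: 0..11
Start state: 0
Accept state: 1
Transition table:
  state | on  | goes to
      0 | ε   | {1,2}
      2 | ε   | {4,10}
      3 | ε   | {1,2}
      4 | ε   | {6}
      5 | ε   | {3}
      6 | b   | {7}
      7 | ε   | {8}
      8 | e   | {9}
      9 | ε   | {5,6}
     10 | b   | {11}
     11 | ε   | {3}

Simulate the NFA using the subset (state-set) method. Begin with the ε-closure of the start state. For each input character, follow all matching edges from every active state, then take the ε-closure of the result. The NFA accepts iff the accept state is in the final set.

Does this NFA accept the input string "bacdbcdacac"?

Answer: REJECT

Trace:
initial (ε-close {0}): {0,1,2,4,6,10}
'b' @ 1: {1,2,3,4,6,7,8,10,11}  (accept∈set)
'a' @ 2: {}  — state set empty
rest 'cdbcdacac' ignored (set empty)
after full input: {}  (accept=1 not in)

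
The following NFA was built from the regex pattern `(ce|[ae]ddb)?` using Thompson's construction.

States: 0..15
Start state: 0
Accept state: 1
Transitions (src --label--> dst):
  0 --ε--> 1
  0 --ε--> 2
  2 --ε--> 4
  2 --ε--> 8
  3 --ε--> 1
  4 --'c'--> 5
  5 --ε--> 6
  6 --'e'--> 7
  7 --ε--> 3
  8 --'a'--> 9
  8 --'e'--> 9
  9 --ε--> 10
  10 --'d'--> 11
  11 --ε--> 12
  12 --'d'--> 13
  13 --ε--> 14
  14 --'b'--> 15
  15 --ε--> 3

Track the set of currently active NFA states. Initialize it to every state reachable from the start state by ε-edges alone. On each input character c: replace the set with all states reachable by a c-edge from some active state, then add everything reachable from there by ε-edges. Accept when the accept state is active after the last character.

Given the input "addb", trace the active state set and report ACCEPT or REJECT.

start: ε-closure({0}) = {0,1,2,4,8}
'a' @ 1: {9,10}
'd' @ 2: {11,12}
'd' @ 3: {13,14}
'b' @ 4: {1,3,15}  (accept∈set)
final: {1,3,15}; accept 1 in set

Answer: ACCEPT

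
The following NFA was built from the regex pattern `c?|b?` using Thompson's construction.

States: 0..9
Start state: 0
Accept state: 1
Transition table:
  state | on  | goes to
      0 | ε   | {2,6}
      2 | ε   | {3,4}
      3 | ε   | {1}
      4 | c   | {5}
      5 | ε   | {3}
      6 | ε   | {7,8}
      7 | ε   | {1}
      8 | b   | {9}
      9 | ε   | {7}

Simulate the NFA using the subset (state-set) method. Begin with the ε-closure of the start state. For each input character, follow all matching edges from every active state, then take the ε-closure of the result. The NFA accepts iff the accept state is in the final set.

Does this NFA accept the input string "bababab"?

initial (ε-close {0}): {0,1,2,3,4,6,7,8}
'b' @ 1: {1,7,9}  (accept∈set)
'a' @ 2: {}  — state set empty
rest 'babab' ignored (set empty)
after full input: {}  (accept=1 not in)

Answer: REJECT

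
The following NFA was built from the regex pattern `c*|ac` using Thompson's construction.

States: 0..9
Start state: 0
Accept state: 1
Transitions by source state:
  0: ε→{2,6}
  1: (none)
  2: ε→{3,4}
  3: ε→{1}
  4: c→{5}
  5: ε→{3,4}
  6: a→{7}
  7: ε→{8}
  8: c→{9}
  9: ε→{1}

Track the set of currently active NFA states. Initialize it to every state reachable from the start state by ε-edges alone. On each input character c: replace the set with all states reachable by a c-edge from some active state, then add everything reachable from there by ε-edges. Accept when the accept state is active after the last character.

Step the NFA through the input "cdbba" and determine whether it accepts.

Answer: REJECT

Steps:
initial (ε-close {0}): {0,1,2,3,4,6}
'c' @ 1: {1,3,4,5}  (accept∈set)
'd' @ 2: {}  — no active states
rest 'bba' ignored (set empty)
end set {} — state 1 not in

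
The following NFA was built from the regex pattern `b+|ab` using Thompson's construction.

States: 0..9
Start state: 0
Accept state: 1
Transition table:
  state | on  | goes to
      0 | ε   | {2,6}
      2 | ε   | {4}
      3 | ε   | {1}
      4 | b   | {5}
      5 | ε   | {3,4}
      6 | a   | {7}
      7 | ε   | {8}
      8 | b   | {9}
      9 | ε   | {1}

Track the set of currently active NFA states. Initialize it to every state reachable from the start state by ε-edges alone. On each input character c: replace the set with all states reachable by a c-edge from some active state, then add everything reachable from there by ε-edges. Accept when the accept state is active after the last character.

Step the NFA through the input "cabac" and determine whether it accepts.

S₀ = ε-closure({0}) = {0,2,4,6}
'c' @ 1: {}  — state set empty
rest 'abac' ignored (set empty)
after full input: {}  (accept=1 not in)

Answer: REJECT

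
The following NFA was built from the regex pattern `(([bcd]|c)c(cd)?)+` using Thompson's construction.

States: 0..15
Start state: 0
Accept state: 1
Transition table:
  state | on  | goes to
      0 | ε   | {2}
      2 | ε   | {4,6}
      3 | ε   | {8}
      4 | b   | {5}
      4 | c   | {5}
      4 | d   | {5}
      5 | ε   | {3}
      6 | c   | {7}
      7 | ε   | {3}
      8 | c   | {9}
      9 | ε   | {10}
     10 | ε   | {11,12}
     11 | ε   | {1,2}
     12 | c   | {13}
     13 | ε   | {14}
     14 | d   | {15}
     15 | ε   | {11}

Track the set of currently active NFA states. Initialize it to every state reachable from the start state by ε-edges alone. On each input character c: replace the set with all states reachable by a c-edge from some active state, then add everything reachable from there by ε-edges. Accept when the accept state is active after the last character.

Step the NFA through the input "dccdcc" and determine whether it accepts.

Answer: ACCEPT

Trace:
S₀ = ε-closure({0}) = {0,2,4,6}
'd' @ 1: {3,5,8}
'c' @ 2: {1,2,4,6,9,10,11,12}  [accepting]
'c' @ 3: {3,5,7,8,13,14}
'd' @ 4: {1,2,4,6,11,15}  [accepting]
'c' @ 5: {3,5,7,8}
'c' @ 6: {1,2,4,6,9,10,11,12}  [accepting]
after full input: {1,2,4,6,9,10,11,12}  (accept=1 in)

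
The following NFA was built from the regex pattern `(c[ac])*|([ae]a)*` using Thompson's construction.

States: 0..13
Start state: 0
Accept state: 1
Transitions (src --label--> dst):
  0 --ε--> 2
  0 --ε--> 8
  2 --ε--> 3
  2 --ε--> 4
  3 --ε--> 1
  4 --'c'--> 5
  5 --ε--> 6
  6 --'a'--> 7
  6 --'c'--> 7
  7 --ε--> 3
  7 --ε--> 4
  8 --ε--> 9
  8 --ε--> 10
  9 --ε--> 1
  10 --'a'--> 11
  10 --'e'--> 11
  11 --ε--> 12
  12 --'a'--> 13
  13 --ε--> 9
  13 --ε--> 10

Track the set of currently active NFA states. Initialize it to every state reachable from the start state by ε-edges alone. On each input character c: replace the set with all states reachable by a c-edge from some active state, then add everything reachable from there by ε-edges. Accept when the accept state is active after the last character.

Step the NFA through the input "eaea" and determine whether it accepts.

initial (ε-close {0}): {0,1,2,3,4,8,9,10}
'e' @ 1: {11,12}
'a' @ 2: {1,9,10,13}  (accept∈set)
'e' @ 3: {11,12}
'a' @ 4: {1,9,10,13}  (accept∈set)
after full input: {1,9,10,13}  (accept=1 in)

Answer: ACCEPT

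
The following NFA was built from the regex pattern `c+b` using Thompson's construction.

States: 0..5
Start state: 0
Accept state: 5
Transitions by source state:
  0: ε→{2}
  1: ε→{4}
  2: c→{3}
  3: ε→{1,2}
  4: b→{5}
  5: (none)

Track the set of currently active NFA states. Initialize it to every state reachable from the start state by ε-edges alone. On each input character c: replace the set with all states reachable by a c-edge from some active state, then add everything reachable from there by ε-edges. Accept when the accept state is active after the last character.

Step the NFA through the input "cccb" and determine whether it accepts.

Answer: ACCEPT

Derivation:
S₀ = ε-closure({0}) = {0,2}
'c' @ 1: {1,2,3,4}
'c' @ 2: {1,2,3,4}
'c' @ 3: {1,2,3,4}
'b' @ 4: {5}  ✓accept
final: {5}; accept 5 in set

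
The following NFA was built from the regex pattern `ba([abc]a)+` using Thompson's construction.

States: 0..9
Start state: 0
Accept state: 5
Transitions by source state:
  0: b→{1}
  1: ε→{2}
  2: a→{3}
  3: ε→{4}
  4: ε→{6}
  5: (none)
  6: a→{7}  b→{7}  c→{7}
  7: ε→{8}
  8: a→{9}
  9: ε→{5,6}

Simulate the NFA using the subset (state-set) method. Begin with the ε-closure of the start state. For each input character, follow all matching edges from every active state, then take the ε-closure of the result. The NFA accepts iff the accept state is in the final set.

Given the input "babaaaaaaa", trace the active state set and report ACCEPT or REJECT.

Answer: ACCEPT

Derivation:
start: ε-closure({0}) = {0}
'b' @ 1: {1,2}
'a' @ 2: {3,4,6}
'b' @ 3: {7,8}
'a' @ 4: {5,6,9}  [accepting]
'a' @ 5: {7,8}
'a' @ 6: {5,6,9}  [accepting]
'a' @ 7: {7,8}
'a' @ 8: {5,6,9}  [accepting]
'a' @ 9: {7,8}
'a' @ 10: {5,6,9}  [accepting]
after full input: {5,6,9}  (accept=5 in)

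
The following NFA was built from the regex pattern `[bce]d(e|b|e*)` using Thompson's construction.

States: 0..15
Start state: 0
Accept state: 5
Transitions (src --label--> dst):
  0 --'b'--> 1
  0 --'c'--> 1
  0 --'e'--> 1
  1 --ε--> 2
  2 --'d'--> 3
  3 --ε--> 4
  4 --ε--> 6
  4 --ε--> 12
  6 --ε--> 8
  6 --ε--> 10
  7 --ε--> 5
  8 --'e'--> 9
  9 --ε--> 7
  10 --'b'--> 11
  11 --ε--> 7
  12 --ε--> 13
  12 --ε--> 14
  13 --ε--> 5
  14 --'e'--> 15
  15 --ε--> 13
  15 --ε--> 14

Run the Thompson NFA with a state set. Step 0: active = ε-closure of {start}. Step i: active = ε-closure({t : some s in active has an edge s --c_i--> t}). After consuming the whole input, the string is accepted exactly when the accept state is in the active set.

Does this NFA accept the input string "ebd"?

S₀ = ε-closure({0}) = {0}
'e' @ 1: {1,2}
'b' @ 2: {}  — no active states
rest 'd' ignored (set empty)
end set {} — state 5 not in

Answer: REJECT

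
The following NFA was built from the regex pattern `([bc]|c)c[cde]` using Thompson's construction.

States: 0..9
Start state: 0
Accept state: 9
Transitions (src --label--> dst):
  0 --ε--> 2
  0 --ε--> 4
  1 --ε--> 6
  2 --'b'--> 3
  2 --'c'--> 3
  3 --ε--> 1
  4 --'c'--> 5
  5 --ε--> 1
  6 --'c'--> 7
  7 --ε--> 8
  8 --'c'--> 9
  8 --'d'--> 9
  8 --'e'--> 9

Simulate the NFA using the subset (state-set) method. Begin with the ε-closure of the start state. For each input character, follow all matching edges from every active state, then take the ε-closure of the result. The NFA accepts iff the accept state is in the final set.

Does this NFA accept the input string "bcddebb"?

start: ε-closure({0}) = {0,2,4}
'b' @ 1: {1,3,6}
'c' @ 2: {7,8}
'd' @ 3: {9}  ✓accept
'd' @ 4: {}  — no active states
rest 'ebb' ignored (set empty)
after full input: {}  (accept=9 not in)

Answer: REJECT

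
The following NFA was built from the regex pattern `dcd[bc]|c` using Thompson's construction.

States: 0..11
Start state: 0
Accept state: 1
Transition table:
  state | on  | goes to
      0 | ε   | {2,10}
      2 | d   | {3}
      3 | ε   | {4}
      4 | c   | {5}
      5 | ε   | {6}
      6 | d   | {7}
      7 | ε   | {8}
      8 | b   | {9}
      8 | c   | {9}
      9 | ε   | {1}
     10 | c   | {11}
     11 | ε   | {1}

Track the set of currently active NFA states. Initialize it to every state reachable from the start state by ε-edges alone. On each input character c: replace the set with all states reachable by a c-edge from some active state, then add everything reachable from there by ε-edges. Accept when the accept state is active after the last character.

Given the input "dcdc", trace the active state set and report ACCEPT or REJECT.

initial (ε-close {0}): {0,2,10}
'd' @ 1: {3,4}
'c' @ 2: {5,6}
'd' @ 3: {7,8}
'c' @ 4: {1,9}  ✓accept
after full input: {1,9}  (accept=1 in)

Answer: ACCEPT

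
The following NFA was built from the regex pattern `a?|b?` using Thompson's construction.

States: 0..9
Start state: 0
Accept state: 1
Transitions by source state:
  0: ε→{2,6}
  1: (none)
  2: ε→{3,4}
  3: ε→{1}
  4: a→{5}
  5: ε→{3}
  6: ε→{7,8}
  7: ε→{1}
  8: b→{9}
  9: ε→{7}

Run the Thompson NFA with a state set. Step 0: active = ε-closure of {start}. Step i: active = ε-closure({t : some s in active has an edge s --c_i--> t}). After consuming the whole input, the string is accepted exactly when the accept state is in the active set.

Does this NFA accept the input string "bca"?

Answer: REJECT

Trace:
start: ε-closure({0}) = {0,1,2,3,4,6,7,8}
'b' @ 1: {1,7,9}  ✓accept
'c' @ 2: {}  — no active states
rest 'a' ignored (set empty)
final: {}; accept 1 not in set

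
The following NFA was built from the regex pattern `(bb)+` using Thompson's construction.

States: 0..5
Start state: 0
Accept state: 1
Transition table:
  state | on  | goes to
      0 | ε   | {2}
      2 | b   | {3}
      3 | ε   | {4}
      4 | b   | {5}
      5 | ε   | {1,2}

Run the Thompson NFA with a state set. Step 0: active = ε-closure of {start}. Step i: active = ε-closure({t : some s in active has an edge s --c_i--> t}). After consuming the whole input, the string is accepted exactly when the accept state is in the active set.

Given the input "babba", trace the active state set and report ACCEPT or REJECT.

start: ε-closure({0}) = {0,2}
'b' @ 1: {3,4}
'a' @ 2: {}  — dead — no transitions
rest 'bba' ignored (set empty)
end set {} — state 1 not in

Answer: REJECT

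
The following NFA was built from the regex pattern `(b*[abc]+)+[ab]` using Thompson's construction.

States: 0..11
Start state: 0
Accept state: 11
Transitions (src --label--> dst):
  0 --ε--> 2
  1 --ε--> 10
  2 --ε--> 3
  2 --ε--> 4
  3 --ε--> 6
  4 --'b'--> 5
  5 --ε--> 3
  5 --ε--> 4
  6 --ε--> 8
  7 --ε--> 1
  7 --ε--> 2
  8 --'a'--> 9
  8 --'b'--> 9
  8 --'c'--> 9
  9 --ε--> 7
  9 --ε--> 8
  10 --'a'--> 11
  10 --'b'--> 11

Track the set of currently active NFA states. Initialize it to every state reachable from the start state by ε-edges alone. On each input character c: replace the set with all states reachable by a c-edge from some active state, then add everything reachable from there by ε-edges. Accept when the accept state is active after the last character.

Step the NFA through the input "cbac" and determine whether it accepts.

Answer: REJECT

Trace:
start: ε-closure({0}) = {0,2,3,4,6,8}
'c' @ 1: {1,2,3,4,6,7,8,9,10}
'b' @ 2: {1,2,3,4,5,6,7,8,9,10,11}  ✓accept
'a' @ 3: {1,2,3,4,6,7,8,9,10,11}  ✓accept
'c' @ 4: {1,2,3,4,6,7,8,9,10}
end set {1,2,3,4,6,7,8,9,10} — state 11 not in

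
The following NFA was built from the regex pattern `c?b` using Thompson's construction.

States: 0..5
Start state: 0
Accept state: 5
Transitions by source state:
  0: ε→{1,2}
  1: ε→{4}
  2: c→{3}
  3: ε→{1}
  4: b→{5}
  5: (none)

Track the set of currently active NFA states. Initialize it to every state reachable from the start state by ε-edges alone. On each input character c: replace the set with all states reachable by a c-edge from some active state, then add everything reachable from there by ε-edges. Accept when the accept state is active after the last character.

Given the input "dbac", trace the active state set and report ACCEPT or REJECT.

Answer: REJECT

Steps:
start: ε-closure({0}) = {0,1,2,4}
'd' @ 1: {}  — state set empty
rest 'bac' ignored (set empty)
final: {}; accept 5 not in set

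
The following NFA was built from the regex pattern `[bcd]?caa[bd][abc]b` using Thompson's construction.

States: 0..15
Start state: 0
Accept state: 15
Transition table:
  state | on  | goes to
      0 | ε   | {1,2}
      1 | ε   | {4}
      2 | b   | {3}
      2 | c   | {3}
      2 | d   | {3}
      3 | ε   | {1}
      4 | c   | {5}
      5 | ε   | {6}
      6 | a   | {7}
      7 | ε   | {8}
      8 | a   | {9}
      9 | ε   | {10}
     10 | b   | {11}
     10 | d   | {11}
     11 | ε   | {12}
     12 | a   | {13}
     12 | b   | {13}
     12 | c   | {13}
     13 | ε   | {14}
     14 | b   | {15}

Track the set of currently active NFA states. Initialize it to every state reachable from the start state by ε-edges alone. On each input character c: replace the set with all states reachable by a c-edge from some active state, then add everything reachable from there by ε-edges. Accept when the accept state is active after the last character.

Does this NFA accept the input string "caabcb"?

start: ε-closure({0}) = {0,1,2,4}
'c' @ 1: {1,3,4,5,6}
'a' @ 2: {7,8}
'a' @ 3: {9,10}
'b' @ 4: {11,12}
'c' @ 5: {13,14}
'b' @ 6: {15}  (accept∈set)
final: {15}; accept 15 in set

Answer: ACCEPT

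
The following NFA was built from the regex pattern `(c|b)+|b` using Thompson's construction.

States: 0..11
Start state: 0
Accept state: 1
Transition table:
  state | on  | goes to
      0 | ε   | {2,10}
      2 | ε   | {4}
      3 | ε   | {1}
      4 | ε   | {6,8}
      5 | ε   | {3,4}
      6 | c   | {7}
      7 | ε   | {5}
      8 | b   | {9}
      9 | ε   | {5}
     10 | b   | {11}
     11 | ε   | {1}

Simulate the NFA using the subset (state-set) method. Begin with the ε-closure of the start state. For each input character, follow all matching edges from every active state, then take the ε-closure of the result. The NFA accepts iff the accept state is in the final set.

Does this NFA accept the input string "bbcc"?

Answer: ACCEPT

Derivation:
start: ε-closure({0}) = {0,2,4,6,8,10}
'b' @ 1: {1,3,4,5,6,8,9,11}  (accept∈set)
'b' @ 2: {1,3,4,5,6,8,9}  (accept∈set)
'c' @ 3: {1,3,4,5,6,7,8}  (accept∈set)
'c' @ 4: {1,3,4,5,6,7,8}  (accept∈set)
final: {1,3,4,5,6,7,8}; accept 1 in set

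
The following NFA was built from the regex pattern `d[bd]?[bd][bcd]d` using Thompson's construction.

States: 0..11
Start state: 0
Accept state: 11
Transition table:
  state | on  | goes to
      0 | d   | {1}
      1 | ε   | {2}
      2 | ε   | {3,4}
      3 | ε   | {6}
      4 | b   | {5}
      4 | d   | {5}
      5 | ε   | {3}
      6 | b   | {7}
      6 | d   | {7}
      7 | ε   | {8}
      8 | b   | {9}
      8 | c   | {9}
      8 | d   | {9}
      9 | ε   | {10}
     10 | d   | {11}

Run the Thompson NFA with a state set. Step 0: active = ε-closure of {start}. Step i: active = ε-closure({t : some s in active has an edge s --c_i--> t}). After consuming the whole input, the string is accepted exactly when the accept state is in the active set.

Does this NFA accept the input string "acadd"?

initial (ε-close {0}): {0}
'a' @ 1: {}  — dead — no transitions
rest 'cadd' ignored (set empty)
end set {} — state 11 not in

Answer: REJECT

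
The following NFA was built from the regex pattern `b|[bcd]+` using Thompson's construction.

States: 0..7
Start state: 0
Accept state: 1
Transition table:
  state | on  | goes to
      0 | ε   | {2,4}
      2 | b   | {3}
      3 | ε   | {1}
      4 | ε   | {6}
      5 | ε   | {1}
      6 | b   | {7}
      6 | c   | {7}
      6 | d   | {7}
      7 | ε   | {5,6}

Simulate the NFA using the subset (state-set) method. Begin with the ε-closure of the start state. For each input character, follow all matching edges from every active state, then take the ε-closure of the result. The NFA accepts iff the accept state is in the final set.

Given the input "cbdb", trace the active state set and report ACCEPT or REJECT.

Answer: ACCEPT

Trace:
S₀ = ε-closure({0}) = {0,2,4,6}
'c' @ 1: {1,5,6,7}  ✓accept
'b' @ 2: {1,5,6,7}  ✓accept
'd' @ 3: {1,5,6,7}  ✓accept
'b' @ 4: {1,5,6,7}  ✓accept
after full input: {1,5,6,7}  (accept=1 in)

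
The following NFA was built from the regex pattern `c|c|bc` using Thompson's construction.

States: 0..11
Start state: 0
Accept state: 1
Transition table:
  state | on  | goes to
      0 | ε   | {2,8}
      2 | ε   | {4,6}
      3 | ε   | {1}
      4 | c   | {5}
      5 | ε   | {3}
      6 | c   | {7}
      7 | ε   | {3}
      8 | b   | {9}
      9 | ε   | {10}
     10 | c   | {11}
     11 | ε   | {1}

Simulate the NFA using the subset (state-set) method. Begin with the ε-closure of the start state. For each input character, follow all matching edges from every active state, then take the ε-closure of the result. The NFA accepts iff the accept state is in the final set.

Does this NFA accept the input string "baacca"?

S₀ = ε-closure({0}) = {0,2,4,6,8}
'b' @ 1: {9,10}
'a' @ 2: {}  — no active states
rest 'acca' ignored (set empty)
after full input: {}  (accept=1 not in)

Answer: REJECT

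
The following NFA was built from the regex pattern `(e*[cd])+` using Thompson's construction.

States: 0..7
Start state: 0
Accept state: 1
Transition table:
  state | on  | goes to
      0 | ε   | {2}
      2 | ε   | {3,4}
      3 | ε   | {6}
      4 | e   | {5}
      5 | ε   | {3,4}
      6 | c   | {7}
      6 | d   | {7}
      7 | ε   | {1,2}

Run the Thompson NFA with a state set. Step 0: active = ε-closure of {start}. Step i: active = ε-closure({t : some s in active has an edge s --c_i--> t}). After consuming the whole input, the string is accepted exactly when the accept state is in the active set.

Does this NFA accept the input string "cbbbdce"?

S₀ = ε-closure({0}) = {0,2,3,4,6}
'c' @ 1: {1,2,3,4,6,7}  [accepting]
'b' @ 2: {}  — dead — no transitions
rest 'bbdce' ignored (set empty)
final: {}; accept 1 not in set

Answer: REJECT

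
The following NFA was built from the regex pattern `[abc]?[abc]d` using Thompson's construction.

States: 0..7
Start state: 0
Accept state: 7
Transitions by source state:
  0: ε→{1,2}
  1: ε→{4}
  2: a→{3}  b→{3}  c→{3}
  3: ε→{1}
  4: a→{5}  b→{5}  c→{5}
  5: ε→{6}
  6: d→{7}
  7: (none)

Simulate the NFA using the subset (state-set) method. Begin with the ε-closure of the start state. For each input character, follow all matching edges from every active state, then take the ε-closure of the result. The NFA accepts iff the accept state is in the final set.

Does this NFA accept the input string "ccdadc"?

initial (ε-close {0}): {0,1,2,4}
'c' @ 1: {1,3,4,5,6}
'c' @ 2: {5,6}
'd' @ 3: {7}  ✓accept
'a' @ 4: {}  — dead — no transitions
rest 'dc' ignored (set empty)
end set {} — state 7 not in

Answer: REJECT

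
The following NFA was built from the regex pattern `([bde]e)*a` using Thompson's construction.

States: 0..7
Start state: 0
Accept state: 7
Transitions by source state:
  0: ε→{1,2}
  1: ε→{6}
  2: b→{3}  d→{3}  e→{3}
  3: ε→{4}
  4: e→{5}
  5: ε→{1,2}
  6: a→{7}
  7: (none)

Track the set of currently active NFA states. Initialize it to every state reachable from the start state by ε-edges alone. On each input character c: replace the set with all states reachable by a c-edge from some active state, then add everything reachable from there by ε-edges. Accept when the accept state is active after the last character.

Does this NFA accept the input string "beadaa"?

S₀ = ε-closure({0}) = {0,1,2,6}
'b' @ 1: {3,4}
'e' @ 2: {1,2,5,6}
'a' @ 3: {7}  (accept∈set)
'd' @ 4: {}  — no active states
rest 'aa' ignored (set empty)
final: {}; accept 7 not in set

Answer: REJECT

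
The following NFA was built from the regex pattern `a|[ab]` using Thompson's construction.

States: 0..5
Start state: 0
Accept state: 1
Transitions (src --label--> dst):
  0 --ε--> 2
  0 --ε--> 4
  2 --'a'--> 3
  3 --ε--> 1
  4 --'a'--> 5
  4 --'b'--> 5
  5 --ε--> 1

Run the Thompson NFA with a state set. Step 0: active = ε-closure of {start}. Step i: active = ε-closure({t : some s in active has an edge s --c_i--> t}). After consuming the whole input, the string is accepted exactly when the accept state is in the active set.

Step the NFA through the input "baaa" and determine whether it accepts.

Answer: REJECT

Steps:
start: ε-closure({0}) = {0,2,4}
'b' @ 1: {1,5}  [accepting]
'a' @ 2: {}  — state set empty
rest 'aa' ignored (set empty)
final: {}; accept 1 not in set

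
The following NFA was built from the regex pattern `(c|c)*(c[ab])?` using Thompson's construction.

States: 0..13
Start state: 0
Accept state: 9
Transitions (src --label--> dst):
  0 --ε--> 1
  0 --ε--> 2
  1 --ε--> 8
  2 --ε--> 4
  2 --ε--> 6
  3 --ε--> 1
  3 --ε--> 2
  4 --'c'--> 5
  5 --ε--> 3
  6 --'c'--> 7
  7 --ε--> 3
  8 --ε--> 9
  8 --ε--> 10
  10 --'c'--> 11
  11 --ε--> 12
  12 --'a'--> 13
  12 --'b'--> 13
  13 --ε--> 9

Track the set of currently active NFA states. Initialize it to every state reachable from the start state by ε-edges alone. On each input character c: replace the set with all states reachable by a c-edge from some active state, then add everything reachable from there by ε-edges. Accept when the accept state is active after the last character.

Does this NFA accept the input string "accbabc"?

start: ε-closure({0}) = {0,1,2,4,6,8,9,10}
'a' @ 1: {}  — state set empty
rest 'ccbabc' ignored (set empty)
end set {} — state 9 not in

Answer: REJECT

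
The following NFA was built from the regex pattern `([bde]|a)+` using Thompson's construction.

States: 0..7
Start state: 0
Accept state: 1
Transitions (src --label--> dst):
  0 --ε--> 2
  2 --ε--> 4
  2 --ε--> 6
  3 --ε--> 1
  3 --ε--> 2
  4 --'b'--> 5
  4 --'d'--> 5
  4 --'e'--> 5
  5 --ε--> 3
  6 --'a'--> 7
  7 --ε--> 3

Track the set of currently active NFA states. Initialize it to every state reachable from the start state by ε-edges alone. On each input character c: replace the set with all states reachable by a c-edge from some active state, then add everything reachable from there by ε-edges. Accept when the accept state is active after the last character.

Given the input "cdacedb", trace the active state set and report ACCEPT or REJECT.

Answer: REJECT

Trace:
initial (ε-close {0}): {0,2,4,6}
'c' @ 1: {}  — state set empty
rest 'dacedb' ignored (set empty)
after full input: {}  (accept=1 not in)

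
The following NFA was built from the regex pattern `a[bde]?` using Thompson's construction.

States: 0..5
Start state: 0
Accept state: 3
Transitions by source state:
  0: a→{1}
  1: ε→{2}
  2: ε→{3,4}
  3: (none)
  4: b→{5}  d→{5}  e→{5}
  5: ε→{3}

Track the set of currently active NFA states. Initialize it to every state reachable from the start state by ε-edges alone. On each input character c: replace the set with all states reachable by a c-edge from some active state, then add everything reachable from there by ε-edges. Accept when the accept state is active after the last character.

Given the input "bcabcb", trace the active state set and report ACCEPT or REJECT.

start: ε-closure({0}) = {0}
'b' @ 1: {}  — no active states
rest 'cabcb' ignored (set empty)
after full input: {}  (accept=3 not in)

Answer: REJECT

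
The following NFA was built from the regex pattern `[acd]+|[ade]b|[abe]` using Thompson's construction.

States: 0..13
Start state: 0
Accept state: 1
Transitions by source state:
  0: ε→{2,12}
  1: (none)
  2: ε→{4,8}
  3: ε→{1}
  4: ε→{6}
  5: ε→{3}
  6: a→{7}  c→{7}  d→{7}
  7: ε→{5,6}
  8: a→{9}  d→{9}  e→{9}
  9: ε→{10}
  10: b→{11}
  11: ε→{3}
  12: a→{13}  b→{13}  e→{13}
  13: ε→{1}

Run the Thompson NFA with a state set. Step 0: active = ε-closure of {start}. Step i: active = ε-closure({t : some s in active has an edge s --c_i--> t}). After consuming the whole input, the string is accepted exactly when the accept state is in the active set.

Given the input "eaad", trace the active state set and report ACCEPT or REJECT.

S₀ = ε-closure({0}) = {0,2,4,6,8,12}
'e' @ 1: {1,9,10,13}  (accept∈set)
'a' @ 2: {}  — state set empty
rest 'ad' ignored (set empty)
end set {} — state 1 not in

Answer: REJECT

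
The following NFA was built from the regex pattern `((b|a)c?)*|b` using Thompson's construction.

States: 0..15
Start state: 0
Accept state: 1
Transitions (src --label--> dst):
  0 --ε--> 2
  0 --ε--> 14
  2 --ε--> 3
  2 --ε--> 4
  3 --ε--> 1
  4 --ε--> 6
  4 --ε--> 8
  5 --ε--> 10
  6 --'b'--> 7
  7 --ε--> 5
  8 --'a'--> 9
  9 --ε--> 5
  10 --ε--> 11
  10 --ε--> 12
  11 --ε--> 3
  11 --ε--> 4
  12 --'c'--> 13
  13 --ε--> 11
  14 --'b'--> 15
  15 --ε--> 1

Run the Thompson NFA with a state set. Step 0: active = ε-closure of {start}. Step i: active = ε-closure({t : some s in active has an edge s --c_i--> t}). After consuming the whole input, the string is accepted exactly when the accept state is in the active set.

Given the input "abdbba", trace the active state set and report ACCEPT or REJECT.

Answer: REJECT

Steps:
initial (ε-close {0}): {0,1,2,3,4,6,8,14}
'a' @ 1: {1,3,4,5,6,8,9,10,11,12}  [accepting]
'b' @ 2: {1,3,4,5,6,7,8,10,11,12}  [accepting]
'd' @ 3: {}  — no active states
rest 'bba' ignored (set empty)
after full input: {}  (accept=1 not in)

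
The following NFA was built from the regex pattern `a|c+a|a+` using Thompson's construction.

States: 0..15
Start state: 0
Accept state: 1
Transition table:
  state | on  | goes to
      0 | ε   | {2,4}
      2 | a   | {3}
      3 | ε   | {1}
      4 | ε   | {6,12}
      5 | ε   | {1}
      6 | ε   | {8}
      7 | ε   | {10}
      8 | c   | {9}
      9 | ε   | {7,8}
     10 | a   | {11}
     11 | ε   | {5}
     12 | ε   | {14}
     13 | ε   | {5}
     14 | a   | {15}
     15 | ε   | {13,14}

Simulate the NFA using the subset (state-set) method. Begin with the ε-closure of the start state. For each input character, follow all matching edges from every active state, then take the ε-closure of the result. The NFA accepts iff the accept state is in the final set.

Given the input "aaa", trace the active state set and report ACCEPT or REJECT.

Answer: ACCEPT

Trace:
initial (ε-close {0}): {0,2,4,6,8,12,14}
'a' @ 1: {1,3,5,13,14,15}  [accepting]
'a' @ 2: {1,5,13,14,15}  [accepting]
'a' @ 3: {1,5,13,14,15}  [accepting]
final: {1,5,13,14,15}; accept 1 in set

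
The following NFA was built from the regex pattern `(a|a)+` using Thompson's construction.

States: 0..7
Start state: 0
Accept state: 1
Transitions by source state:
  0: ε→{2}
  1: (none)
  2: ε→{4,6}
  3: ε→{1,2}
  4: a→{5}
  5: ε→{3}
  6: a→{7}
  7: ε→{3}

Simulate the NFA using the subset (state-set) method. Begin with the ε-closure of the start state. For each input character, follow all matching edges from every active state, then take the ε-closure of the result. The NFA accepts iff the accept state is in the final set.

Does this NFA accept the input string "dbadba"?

Answer: REJECT

Trace:
start: ε-closure({0}) = {0,2,4,6}
'd' @ 1: {}  — state set empty
rest 'badba' ignored (set empty)
after full input: {}  (accept=1 not in)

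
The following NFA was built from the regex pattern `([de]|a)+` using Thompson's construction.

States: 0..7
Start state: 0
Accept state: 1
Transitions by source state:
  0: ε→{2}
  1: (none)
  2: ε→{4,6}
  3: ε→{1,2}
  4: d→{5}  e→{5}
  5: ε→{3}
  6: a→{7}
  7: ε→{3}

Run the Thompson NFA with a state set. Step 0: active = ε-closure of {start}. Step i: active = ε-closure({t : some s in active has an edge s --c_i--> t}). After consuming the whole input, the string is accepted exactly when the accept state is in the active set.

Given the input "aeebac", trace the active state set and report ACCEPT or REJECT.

Answer: REJECT

Derivation:
S₀ = ε-closure({0}) = {0,2,4,6}
'a' @ 1: {1,2,3,4,6,7}  (accept∈set)
'e' @ 2: {1,2,3,4,5,6}  (accept∈set)
'e' @ 3: {1,2,3,4,5,6}  (accept∈set)
'b' @ 4: {}  — no active states
rest 'ac' ignored (set empty)
final: {}; accept 1 not in set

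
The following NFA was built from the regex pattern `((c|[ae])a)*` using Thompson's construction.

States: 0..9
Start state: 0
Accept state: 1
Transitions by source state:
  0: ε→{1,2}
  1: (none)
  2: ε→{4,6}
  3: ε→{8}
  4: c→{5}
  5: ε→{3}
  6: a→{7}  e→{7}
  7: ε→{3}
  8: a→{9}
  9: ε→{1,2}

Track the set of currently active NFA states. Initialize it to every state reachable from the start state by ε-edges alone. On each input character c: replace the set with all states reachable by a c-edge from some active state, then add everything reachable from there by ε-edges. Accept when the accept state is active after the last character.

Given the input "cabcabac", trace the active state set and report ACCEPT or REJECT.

Answer: REJECT

Steps:
initial (ε-close {0}): {0,1,2,4,6}
'c' @ 1: {3,5,8}
'a' @ 2: {1,2,4,6,9}  [accepting]
'b' @ 3: {}  — dead — no transitions
rest 'cabac' ignored (set empty)
final: {}; accept 1 not in set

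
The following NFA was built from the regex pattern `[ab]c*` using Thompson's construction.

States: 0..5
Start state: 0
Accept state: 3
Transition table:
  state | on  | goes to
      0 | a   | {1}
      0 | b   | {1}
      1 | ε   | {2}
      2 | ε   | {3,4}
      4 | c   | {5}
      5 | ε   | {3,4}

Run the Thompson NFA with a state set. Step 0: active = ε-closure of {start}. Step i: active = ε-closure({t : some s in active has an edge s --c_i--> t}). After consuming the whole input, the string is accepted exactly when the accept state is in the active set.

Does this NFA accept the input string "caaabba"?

S₀ = ε-closure({0}) = {0}
'c' @ 1: {}  — dead — no transitions
rest 'aaabba' ignored (set empty)
after full input: {}  (accept=3 not in)

Answer: REJECT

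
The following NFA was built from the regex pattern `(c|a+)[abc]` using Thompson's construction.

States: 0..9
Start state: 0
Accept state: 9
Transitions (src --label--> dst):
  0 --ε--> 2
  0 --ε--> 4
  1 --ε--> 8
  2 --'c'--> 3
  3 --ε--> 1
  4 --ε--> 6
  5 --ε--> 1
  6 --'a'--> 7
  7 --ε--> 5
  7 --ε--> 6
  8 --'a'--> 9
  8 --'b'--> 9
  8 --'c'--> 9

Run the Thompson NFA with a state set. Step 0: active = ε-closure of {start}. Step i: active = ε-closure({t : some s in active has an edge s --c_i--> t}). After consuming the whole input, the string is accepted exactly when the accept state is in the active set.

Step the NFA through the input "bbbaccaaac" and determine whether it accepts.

start: ε-closure({0}) = {0,2,4,6}
'b' @ 1: {}  — state set empty
rest 'bbaccaaac' ignored (set empty)
after full input: {}  (accept=9 not in)

Answer: REJECT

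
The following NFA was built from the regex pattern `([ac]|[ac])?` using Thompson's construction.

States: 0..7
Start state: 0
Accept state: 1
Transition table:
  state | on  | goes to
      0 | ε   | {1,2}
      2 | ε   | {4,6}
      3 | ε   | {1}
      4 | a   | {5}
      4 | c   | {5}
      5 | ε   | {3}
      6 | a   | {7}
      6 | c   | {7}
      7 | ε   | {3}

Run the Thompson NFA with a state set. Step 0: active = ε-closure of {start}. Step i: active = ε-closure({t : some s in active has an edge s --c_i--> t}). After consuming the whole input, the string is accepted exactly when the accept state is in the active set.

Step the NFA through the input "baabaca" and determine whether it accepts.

S₀ = ε-closure({0}) = {0,1,2,4,6}
'b' @ 1: {}  — state set empty
rest 'aabaca' ignored (set empty)
after full input: {}  (accept=1 not in)

Answer: REJECT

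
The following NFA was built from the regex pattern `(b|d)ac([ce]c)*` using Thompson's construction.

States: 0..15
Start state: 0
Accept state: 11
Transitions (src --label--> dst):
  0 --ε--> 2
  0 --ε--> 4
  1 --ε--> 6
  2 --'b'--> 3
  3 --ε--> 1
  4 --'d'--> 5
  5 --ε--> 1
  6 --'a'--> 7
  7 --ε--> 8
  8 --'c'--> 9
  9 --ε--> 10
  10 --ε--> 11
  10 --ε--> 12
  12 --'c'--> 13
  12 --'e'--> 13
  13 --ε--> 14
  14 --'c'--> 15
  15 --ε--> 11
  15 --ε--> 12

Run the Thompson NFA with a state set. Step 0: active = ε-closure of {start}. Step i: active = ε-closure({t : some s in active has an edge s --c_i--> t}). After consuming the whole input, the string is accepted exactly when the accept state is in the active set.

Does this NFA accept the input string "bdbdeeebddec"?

start: ε-closure({0}) = {0,2,4}
'b' @ 1: {1,3,6}
'd' @ 2: {}  — no active states
rest 'bdeeebddec' ignored (set empty)
end set {} — state 11 not in

Answer: REJECT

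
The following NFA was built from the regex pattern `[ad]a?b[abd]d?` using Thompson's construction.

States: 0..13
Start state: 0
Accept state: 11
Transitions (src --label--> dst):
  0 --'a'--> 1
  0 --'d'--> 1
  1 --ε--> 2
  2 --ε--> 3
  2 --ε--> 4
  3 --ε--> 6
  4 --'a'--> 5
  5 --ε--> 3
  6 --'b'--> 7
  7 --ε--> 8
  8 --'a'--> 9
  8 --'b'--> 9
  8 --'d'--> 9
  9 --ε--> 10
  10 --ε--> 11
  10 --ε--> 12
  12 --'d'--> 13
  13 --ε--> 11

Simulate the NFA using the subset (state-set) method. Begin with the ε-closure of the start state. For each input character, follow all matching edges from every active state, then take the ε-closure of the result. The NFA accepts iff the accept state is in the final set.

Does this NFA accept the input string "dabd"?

initial (ε-close {0}): {0}
'd' @ 1: {1,2,3,4,6}
'a' @ 2: {3,5,6}
'b' @ 3: {7,8}
'd' @ 4: {9,10,11,12}  (accept∈set)
final: {9,10,11,12}; accept 11 in set

Answer: ACCEPT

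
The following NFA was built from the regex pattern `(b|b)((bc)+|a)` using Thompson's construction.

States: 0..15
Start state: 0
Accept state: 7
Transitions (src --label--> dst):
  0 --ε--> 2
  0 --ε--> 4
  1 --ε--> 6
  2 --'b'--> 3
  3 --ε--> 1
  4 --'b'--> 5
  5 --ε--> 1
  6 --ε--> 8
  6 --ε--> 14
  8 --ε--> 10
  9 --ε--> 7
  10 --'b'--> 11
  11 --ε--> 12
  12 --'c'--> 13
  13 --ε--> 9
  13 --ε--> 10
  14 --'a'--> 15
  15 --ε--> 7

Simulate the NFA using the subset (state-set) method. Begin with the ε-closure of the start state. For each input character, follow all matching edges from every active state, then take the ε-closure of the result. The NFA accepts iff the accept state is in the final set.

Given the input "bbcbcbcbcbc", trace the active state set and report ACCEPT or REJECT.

Answer: ACCEPT

Trace:
initial (ε-close {0}): {0,2,4}
'b' @ 1: {1,3,5,6,8,10,14}
'b' @ 2: {11,12}
'c' @ 3: {7,9,10,13}  [accepting]
'b' @ 4: {11,12}
'c' @ 5: {7,9,10,13}  [accepting]
'b' @ 6: {11,12}
'c' @ 7: {7,9,10,13}  [accepting]
'b' @ 8: {11,12}
'c' @ 9: {7,9,10,13}  [accepting]
'b' @ 10: {11,12}
'c' @ 11: {7,9,10,13}  [accepting]
final: {7,9,10,13}; accept 7 in set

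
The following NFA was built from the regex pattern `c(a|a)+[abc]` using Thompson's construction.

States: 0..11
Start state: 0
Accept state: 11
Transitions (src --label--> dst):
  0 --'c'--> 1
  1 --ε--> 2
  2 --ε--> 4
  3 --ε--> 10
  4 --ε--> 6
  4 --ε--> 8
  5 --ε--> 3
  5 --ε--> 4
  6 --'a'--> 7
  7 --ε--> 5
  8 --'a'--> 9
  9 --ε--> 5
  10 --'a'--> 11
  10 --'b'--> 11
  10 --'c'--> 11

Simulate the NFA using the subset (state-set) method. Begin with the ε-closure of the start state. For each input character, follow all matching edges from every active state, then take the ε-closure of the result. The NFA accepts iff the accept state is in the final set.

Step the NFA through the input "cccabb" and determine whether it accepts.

start: ε-closure({0}) = {0}
'c' @ 1: {1,2,4,6,8}
'c' @ 2: {}  — no active states
rest 'cabb' ignored (set empty)
final: {}; accept 11 not in set

Answer: REJECT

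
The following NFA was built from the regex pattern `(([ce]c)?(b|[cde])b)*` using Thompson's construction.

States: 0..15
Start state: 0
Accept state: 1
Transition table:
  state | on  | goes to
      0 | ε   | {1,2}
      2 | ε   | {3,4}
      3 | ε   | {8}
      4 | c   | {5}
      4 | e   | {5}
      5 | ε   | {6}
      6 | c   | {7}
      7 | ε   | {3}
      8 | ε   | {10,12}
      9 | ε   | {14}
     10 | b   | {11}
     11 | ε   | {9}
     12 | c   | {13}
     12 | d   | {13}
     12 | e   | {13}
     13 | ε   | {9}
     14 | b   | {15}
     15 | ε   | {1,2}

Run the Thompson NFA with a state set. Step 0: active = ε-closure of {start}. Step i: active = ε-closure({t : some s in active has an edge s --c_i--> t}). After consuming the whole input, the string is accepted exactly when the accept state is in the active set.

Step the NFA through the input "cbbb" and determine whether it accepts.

S₀ = ε-closure({0}) = {0,1,2,3,4,8,10,12}
'c' @ 1: {5,6,9,13,14}
'b' @ 2: {1,2,3,4,8,10,12,15}  ✓accept
'b' @ 3: {9,11,14}
'b' @ 4: {1,2,3,4,8,10,12,15}  ✓accept
after full input: {1,2,3,4,8,10,12,15}  (accept=1 in)

Answer: ACCEPT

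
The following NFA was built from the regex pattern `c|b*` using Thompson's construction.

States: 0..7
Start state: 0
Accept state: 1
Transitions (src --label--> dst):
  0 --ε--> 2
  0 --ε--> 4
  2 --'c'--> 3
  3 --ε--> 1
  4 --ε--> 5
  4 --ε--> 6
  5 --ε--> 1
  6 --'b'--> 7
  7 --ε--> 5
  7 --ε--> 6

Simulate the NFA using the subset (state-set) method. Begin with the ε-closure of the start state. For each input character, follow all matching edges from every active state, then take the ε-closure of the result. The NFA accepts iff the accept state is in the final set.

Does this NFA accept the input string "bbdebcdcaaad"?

Answer: REJECT

Derivation:
start: ε-closure({0}) = {0,1,2,4,5,6}
'b' @ 1: {1,5,6,7}  [accepting]
'b' @ 2: {1,5,6,7}  [accepting]
'd' @ 3: {}  — dead — no transitions
rest 'ebcdcaaad' ignored (set empty)
after full input: {}  (accept=1 not in)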